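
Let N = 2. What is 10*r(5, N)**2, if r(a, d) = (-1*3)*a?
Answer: 2250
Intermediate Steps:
r(a, d) = -3*a
10*r(5, N)**2 = 10*(-3*5)**2 = 10*(-15)**2 = 10*225 = 2250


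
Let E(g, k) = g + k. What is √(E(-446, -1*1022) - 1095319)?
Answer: I*√1096787 ≈ 1047.3*I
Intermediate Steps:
√(E(-446, -1*1022) - 1095319) = √((-446 - 1*1022) - 1095319) = √((-446 - 1022) - 1095319) = √(-1468 - 1095319) = √(-1096787) = I*√1096787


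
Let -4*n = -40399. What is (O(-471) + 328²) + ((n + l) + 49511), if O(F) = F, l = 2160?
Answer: 675535/4 ≈ 1.6888e+5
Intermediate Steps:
n = 40399/4 (n = -¼*(-40399) = 40399/4 ≈ 10100.)
(O(-471) + 328²) + ((n + l) + 49511) = (-471 + 328²) + ((40399/4 + 2160) + 49511) = (-471 + 107584) + (49039/4 + 49511) = 107113 + 247083/4 = 675535/4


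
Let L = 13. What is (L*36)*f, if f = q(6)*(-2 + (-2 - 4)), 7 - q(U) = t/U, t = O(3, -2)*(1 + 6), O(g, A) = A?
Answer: -34944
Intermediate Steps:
t = -14 (t = -2*(1 + 6) = -2*7 = -14)
q(U) = 7 + 14/U (q(U) = 7 - (-14)/U = 7 + 14/U)
f = -224/3 (f = (7 + 14/6)*(-2 + (-2 - 4)) = (7 + 14*(⅙))*(-2 - 6) = (7 + 7/3)*(-8) = (28/3)*(-8) = -224/3 ≈ -74.667)
(L*36)*f = (13*36)*(-224/3) = 468*(-224/3) = -34944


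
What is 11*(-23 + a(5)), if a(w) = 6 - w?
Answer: -242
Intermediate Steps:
11*(-23 + a(5)) = 11*(-23 + (6 - 1*5)) = 11*(-23 + (6 - 5)) = 11*(-23 + 1) = 11*(-22) = -242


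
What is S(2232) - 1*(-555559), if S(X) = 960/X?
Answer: 51667027/93 ≈ 5.5556e+5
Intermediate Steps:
S(2232) - 1*(-555559) = 960/2232 - 1*(-555559) = 960*(1/2232) + 555559 = 40/93 + 555559 = 51667027/93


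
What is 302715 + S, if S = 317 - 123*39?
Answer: 298235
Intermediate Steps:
S = -4480 (S = 317 - 4797 = -4480)
302715 + S = 302715 - 4480 = 298235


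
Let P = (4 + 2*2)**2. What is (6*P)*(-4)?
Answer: -1536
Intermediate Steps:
P = 64 (P = (4 + 4)**2 = 8**2 = 64)
(6*P)*(-4) = (6*64)*(-4) = 384*(-4) = -1536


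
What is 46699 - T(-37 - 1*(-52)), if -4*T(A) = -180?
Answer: 46654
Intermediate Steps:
T(A) = 45 (T(A) = -¼*(-180) = 45)
46699 - T(-37 - 1*(-52)) = 46699 - 1*45 = 46699 - 45 = 46654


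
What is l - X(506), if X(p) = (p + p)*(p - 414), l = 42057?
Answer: -51047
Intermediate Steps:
X(p) = 2*p*(-414 + p) (X(p) = (2*p)*(-414 + p) = 2*p*(-414 + p))
l - X(506) = 42057 - 2*506*(-414 + 506) = 42057 - 2*506*92 = 42057 - 1*93104 = 42057 - 93104 = -51047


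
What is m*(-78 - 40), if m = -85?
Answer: 10030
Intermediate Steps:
m*(-78 - 40) = -85*(-78 - 40) = -85*(-118) = 10030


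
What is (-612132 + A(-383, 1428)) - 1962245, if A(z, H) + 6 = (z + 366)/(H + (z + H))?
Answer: -6366449176/2473 ≈ -2.5744e+6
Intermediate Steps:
A(z, H) = -6 + (366 + z)/(z + 2*H) (A(z, H) = -6 + (z + 366)/(H + (z + H)) = -6 + (366 + z)/(H + (H + z)) = -6 + (366 + z)/(z + 2*H))
(-612132 + A(-383, 1428)) - 1962245 = (-612132 + (366 - 12*1428 - 5*(-383))/(-383 + 2*1428)) - 1962245 = (-612132 + (366 - 17136 + 1915)/(-383 + 2856)) - 1962245 = (-612132 - 14855/2473) - 1962245 = -1513817291/2473 - 1962245 = -6366449176/2473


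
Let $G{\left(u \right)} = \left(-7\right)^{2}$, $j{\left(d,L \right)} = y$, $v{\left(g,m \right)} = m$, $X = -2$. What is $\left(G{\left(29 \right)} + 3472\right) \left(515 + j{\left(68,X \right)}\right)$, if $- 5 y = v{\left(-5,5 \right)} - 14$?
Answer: $\frac{9098264}{5} \approx 1.8197 \cdot 10^{6}$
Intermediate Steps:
$y = \frac{9}{5}$ ($y = - \frac{5 - 14}{5} = \left(- \frac{1}{5}\right) \left(-9\right) = \frac{9}{5} \approx 1.8$)
$j{\left(d,L \right)} = \frac{9}{5}$
$G{\left(u \right)} = 49$
$\left(G{\left(29 \right)} + 3472\right) \left(515 + j{\left(68,X \right)}\right) = \left(49 + 3472\right) \left(515 + \frac{9}{5}\right) = 3521 \cdot \frac{2584}{5} = \frac{9098264}{5}$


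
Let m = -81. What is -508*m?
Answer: 41148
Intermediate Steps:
-508*m = -508*(-81) = 41148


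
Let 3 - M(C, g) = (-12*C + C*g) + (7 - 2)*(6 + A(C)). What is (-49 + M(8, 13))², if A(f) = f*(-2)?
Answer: 16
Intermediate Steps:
A(f) = -2*f
M(C, g) = -27 + 22*C - C*g (M(C, g) = 3 - ((-12*C + C*g) + (7 - 2)*(6 - 2*C)) = 3 - ((-12*C + C*g) + 5*(6 - 2*C)) = 3 - ((-12*C + C*g) + (30 - 10*C)) = 3 - (30 - 22*C + C*g) = 3 + (-30 + 22*C - C*g) = -27 + 22*C - C*g)
(-49 + M(8, 13))² = (-49 + (-27 + 22*8 - 1*8*13))² = (-49 + (-27 + 176 - 104))² = (-49 + 45)² = (-4)² = 16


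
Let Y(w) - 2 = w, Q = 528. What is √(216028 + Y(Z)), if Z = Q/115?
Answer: 3*√317450830/115 ≈ 464.80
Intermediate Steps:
Z = 528/115 ≈ 4.5913
Y(w) = 2 + w
√(216028 + Y(Z)) = √(216028 + (2 + 528/115)) = √(216028 + 758/115) = √(24843978/115) = 3*√317450830/115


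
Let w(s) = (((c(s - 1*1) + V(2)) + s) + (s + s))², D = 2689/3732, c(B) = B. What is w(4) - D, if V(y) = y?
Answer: 1075859/3732 ≈ 288.28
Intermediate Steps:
D = 2689/3732 (D = 2689*(1/3732) = 2689/3732 ≈ 0.72052)
w(s) = (1 + 4*s)² (w(s) = ((((s - 1*1) + 2) + s) + (s + s))² = ((((s - 1) + 2) + s) + 2*s)² = ((((-1 + s) + 2) + s) + 2*s)² = (((1 + s) + s) + 2*s)² = ((1 + 2*s) + 2*s)² = (1 + 4*s)²)
w(4) - D = (1 + 4*4)² - 1*2689/3732 = (1 + 16)² - 2689/3732 = 17² - 2689/3732 = 289 - 2689/3732 = 1075859/3732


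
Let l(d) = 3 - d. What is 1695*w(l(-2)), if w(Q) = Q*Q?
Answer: 42375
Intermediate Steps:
w(Q) = Q**2
1695*w(l(-2)) = 1695*(3 - 1*(-2))**2 = 1695*(3 + 2)**2 = 1695*5**2 = 1695*25 = 42375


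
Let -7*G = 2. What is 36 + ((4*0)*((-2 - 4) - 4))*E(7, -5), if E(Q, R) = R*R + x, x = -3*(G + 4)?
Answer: 36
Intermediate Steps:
G = -2/7 (G = -⅐*2 = -2/7 ≈ -0.28571)
x = -78/7 (x = -3*(-2/7 + 4) = -3*26/7 = -78/7 ≈ -11.143)
E(Q, R) = -78/7 + R² (E(Q, R) = R*R - 78/7 = R² - 78/7 = -78/7 + R²)
36 + ((4*0)*((-2 - 4) - 4))*E(7, -5) = 36 + ((4*0)*((-2 - 4) - 4))*(-78/7 + (-5)²) = 36 + (0*(-6 - 4))*(-78/7 + 25) = 36 + (0*(-10))*(97/7) = 36 + 0*(97/7) = 36 + 0 = 36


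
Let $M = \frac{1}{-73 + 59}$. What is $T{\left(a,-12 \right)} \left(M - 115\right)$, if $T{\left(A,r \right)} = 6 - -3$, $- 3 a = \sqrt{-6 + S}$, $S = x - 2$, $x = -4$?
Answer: $- \frac{14499}{14} \approx -1035.6$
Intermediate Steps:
$S = -6$ ($S = -4 - 2 = -6$)
$a = - \frac{2 i \sqrt{3}}{3}$ ($a = - \frac{\sqrt{-6 - 6}}{3} = - \frac{\sqrt{-12}}{3} = - \frac{2 i \sqrt{3}}{3} \approx - 1.1547 i$)
$M = - \frac{1}{14}$ ($M = \frac{1}{-14} = - \frac{1}{14} \approx -0.071429$)
$T{\left(A,r \right)} = 9$ ($T{\left(A,r \right)} = 6 + 3 = 9$)
$T{\left(a,-12 \right)} \left(M - 115\right) = 9 \left(- \frac{1}{14} - 115\right) = 9 \left(- \frac{1611}{14}\right) = - \frac{14499}{14}$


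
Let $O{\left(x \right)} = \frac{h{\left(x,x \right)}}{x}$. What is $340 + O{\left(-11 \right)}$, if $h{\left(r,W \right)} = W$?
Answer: $341$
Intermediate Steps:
$O{\left(x \right)} = 1$ ($O{\left(x \right)} = \frac{x}{x} = 1$)
$340 + O{\left(-11 \right)} = 340 + 1 = 341$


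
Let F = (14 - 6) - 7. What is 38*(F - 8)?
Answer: -266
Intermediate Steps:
F = 1 (F = 8 - 7 = 1)
38*(F - 8) = 38*(1 - 8) = 38*(-7) = -266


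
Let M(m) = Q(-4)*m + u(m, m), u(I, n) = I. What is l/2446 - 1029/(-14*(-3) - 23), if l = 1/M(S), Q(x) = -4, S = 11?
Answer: -83058841/1533642 ≈ -54.158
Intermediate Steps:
M(m) = -3*m (M(m) = -4*m + m = -3*m)
l = -1/33 (l = 1/(-3*11) = 1/(-33) = -1/33 ≈ -0.030303)
l/2446 - 1029/(-14*(-3) - 23) = -1/33/2446 - 1029/(-14*(-3) - 23) = -1/33*1/2446 - 1029/(42 - 23) = -1/80718 - 1029/19 = -83058841/1533642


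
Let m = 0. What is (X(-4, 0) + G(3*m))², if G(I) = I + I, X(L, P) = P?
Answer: 0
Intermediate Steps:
G(I) = 2*I
(X(-4, 0) + G(3*m))² = (0 + 2*(3*0))² = (0 + 2*0)² = (0 + 0)² = 0² = 0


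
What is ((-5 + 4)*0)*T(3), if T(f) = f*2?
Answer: 0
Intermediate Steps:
T(f) = 2*f
((-5 + 4)*0)*T(3) = ((-5 + 4)*0)*(2*3) = -1*0*6 = 0*6 = 0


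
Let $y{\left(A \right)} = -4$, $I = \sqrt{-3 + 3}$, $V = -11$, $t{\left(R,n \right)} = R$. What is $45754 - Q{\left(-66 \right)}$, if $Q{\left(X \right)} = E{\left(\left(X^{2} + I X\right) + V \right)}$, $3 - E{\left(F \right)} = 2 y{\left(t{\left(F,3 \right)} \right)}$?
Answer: $45743$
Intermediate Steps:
$I = 0$ ($I = \sqrt{0} = 0$)
$E{\left(F \right)} = 11$ ($E{\left(F \right)} = 3 - 2 \left(-4\right) = 3 - -8 = 3 + 8 = 11$)
$Q{\left(X \right)} = 11$
$45754 - Q{\left(-66 \right)} = 45754 - 11 = 45743$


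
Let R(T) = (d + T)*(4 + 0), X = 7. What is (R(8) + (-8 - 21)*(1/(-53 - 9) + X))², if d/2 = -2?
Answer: 133749225/3844 ≈ 34794.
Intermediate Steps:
d = -4 (d = 2*(-2) = -4)
R(T) = -16 + 4*T (R(T) = (-4 + T)*(4 + 0) = (-4 + T)*4 = -16 + 4*T)
(R(8) + (-8 - 21)*(1/(-53 - 9) + X))² = ((-16 + 4*8) + (-8 - 21)*(1/(-53 - 9) + 7))² = ((-16 + 32) - 29*(1/(-62) + 7))² = (16 - 29*(-1/62 + 7))² = (16 - 29*433/62)² = (16 - 12557/62)² = (-11565/62)² = 133749225/3844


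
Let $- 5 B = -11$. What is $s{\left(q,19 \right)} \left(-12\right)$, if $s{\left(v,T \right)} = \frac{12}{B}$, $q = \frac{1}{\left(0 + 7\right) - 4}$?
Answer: $- \frac{720}{11} \approx -65.455$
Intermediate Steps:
$B = \frac{11}{5}$ ($B = \left(- \frac{1}{5}\right) \left(-11\right) = \frac{11}{5} \approx 2.2$)
$q = \frac{1}{3}$ ($q = \frac{1}{7 - 4} = \frac{1}{3} \approx 0.33333$)
$s{\left(v,T \right)} = \frac{60}{11}$ ($s{\left(v,T \right)} = \frac{12}{\frac{11}{5}} = 12 \cdot \frac{5}{11} = \frac{60}{11}$)
$s{\left(q,19 \right)} \left(-12\right) = \frac{60}{11} \left(-12\right) = - \frac{720}{11}$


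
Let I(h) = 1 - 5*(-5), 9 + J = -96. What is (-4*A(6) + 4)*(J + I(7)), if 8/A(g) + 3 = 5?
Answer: 948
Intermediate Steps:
J = -105 (J = -9 - 96 = -105)
A(g) = 4 (A(g) = 8/(-3 + 5) = 8/2 = 8*(½) = 4)
I(h) = 26 (I(h) = 1 + 25 = 26)
(-4*A(6) + 4)*(J + I(7)) = (-4*4 + 4)*(-105 + 26) = (-16 + 4)*(-79) = -12*(-79) = 948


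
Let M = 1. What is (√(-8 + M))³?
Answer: -7*I*√7 ≈ -18.52*I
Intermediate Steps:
(√(-8 + M))³ = (√(-8 + 1))³ = (√(-7))³ = (I*√7)³ = -7*I*√7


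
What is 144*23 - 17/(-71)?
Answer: 235169/71 ≈ 3312.2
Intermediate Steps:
144*23 - 17/(-71) = 3312 - 17*(-1/71) = 3312 + 17/71 = 235169/71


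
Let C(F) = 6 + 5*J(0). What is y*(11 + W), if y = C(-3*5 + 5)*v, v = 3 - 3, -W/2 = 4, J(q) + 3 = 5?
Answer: 0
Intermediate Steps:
J(q) = 2 (J(q) = -3 + 5 = 2)
W = -8 (W = -2*4 = -8)
C(F) = 16 (C(F) = 6 + 5*2 = 6 + 10 = 16)
v = 0
y = 0 (y = 16*0 = 0)
y*(11 + W) = 0*(11 - 8) = 0*3 = 0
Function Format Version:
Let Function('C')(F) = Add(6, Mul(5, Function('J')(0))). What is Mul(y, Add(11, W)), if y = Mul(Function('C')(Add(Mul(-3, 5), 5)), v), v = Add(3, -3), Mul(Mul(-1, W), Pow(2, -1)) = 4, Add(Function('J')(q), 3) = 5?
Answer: 0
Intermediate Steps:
Function('J')(q) = 2 (Function('J')(q) = Add(-3, 5) = 2)
W = -8 (W = Mul(-2, 4) = -8)
Function('C')(F) = 16 (Function('C')(F) = Add(6, Mul(5, 2)) = Add(6, 10) = 16)
v = 0
y = 0 (y = Mul(16, 0) = 0)
Mul(y, Add(11, W)) = Mul(0, Add(11, -8)) = Mul(0, 3) = 0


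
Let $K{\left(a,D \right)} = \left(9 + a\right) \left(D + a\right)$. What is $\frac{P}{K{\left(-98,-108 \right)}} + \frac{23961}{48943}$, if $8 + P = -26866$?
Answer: $- \frac{437996604}{448660481} \approx -0.97623$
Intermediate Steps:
$P = -26874$ ($P = -8 - 26866 = -26874$)
$\frac{P}{K{\left(-98,-108 \right)}} + \frac{23961}{48943} = - \frac{26874}{\left(-98\right)^{2} + 9 \left(-108\right) + 9 \left(-98\right) - -10584} + \frac{23961}{48943} = - \frac{26874}{9604 - 972 - 882 + 10584} + 23961 \cdot \frac{1}{48943} = - \frac{26874}{18334} + \frac{23961}{48943} = \left(-26874\right) \frac{1}{18334} + \frac{23961}{48943} = - \frac{13437}{9167} + \frac{23961}{48943} = - \frac{437996604}{448660481}$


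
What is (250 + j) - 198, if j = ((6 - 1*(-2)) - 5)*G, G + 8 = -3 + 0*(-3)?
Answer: 19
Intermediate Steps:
G = -11 (G = -8 + (-3 + 0*(-3)) = -8 + (-3 + 0) = -8 - 3 = -11)
j = -33 (j = ((6 - 1*(-2)) - 5)*(-11) = ((6 + 2) - 5)*(-11) = (8 - 5)*(-11) = 3*(-11) = -33)
(250 + j) - 198 = (250 - 33) - 198 = 217 - 198 = 19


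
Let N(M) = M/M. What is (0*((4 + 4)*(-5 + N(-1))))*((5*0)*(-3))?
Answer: 0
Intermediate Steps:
N(M) = 1
(0*((4 + 4)*(-5 + N(-1))))*((5*0)*(-3)) = (0*((4 + 4)*(-5 + 1)))*((5*0)*(-3)) = (0*(8*(-4)))*(0*(-3)) = (0*(-32))*0 = 0*0 = 0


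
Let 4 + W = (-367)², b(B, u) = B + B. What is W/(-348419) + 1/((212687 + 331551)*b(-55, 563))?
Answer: -8063076801719/20858514569420 ≈ -0.38656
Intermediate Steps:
b(B, u) = 2*B
W = 134685 (W = -4 + (-367)² = -4 + 134689 = 134685)
W/(-348419) + 1/((212687 + 331551)*b(-55, 563)) = 134685/(-348419) + 1/((212687 + 331551)*((2*(-55)))) = 134685*(-1/348419) + 1/(544238*(-110)) = -134685/348419 + (1/544238)*(-1/110) = -134685/348419 - 1/59866180 = -8063076801719/20858514569420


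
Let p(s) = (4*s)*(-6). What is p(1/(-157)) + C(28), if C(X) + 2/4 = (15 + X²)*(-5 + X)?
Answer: 5770269/314 ≈ 18377.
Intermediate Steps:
C(X) = -½ + (-5 + X)*(15 + X²) (C(X) = -½ + (15 + X²)*(-5 + X) = -½ + (-5 + X)*(15 + X²))
p(s) = -24*s
p(1/(-157)) + C(28) = -24/(-157) + (-151/2 + 28³ - 5*28² + 15*28) = -24*(-1/157) + (-151/2 + 21952 - 5*784 + 420) = 24/157 + (-151/2 + 21952 - 3920 + 420) = 24/157 + 36753/2 = 5770269/314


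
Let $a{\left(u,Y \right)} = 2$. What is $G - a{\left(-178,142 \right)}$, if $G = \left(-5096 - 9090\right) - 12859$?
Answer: $-27047$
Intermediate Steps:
$G = -27045$ ($G = -14186 - 12859 = -27045$)
$G - a{\left(-178,142 \right)} = -27045 - 2 = -27047$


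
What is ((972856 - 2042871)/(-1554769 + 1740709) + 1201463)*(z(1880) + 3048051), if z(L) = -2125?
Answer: 68045670126137483/18594 ≈ 3.6596e+12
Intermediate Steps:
((972856 - 2042871)/(-1554769 + 1740709) + 1201463)*(z(1880) + 3048051) = ((972856 - 2042871)/(-1554769 + 1740709) + 1201463)*(-2125 + 3048051) = (-1070015/185940 + 1201463)*3045926 = (-1070015*1/185940 + 1201463)*3045926 = (-214003/37188 + 1201463)*3045926 = (44679792041/37188)*3045926 = 68045670126137483/18594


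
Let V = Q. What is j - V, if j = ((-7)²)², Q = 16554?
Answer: -14153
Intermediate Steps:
V = 16554
j = 2401 (j = 49² = 2401)
j - V = 2401 - 1*16554 = 2401 - 16554 = -14153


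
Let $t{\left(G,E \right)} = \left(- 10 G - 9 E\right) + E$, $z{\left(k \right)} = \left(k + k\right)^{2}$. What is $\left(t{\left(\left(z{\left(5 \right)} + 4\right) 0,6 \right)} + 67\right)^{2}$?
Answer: $361$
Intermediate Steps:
$z{\left(k \right)} = 4 k^{2}$ ($z{\left(k \right)} = \left(2 k\right)^{2} = 4 k^{2}$)
$t{\left(G,E \right)} = - 10 G - 8 E$
$\left(t{\left(\left(z{\left(5 \right)} + 4\right) 0,6 \right)} + 67\right)^{2} = \left(\left(- 10 \left(4 \cdot 5^{2} + 4\right) 0 - 48\right) + 67\right)^{2} = \left(\left(- 10 \left(4 \cdot 25 + 4\right) 0 - 48\right) + 67\right)^{2} = \left(\left(- 10 \left(100 + 4\right) 0 - 48\right) + 67\right)^{2} = \left(\left(- 10 \cdot 104 \cdot 0 - 48\right) + 67\right)^{2} = \left(\left(\left(-10\right) 0 - 48\right) + 67\right)^{2} = \left(\left(0 - 48\right) + 67\right)^{2} = \left(-48 + 67\right)^{2} = 19^{2} = 361$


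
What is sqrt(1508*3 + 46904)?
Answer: 2*sqrt(12857) ≈ 226.78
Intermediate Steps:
sqrt(1508*3 + 46904) = sqrt(4524 + 46904) = sqrt(51428) = 2*sqrt(12857)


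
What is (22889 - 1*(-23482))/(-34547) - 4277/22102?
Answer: -1172649361/763557794 ≈ -1.5358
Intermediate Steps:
(22889 - 1*(-23482))/(-34547) - 4277/22102 = (22889 + 23482)*(-1/34547) - 4277*1/22102 = 46371*(-1/34547) - 4277/22102 = -46371/34547 - 4277/22102 = -1172649361/763557794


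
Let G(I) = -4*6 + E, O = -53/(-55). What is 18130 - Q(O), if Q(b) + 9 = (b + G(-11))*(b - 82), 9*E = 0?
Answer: 49223456/3025 ≈ 16272.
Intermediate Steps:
E = 0 (E = (⅑)*0 = 0)
O = 53/55 (O = -53*(-1/55) = 53/55 ≈ 0.96364)
G(I) = -24 (G(I) = -4*6 + 0 = -24 + 0 = -24)
Q(b) = -9 + (-82 + b)*(-24 + b) (Q(b) = -9 + (b - 24)*(b - 82) = -9 + (-24 + b)*(-82 + b) = -9 + (-82 + b)*(-24 + b))
18130 - Q(O) = 18130 - (1959 + (53/55)² - 106*53/55) = 18130 - (1959 + 2809/3025 - 5618/55) = 18130 - 1*5619794/3025 = 18130 - 5619794/3025 = 49223456/3025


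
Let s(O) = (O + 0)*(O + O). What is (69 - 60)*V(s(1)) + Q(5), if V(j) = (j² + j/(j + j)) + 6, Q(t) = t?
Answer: 199/2 ≈ 99.500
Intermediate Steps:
s(O) = 2*O² (s(O) = O*(2*O) = 2*O²)
V(j) = 13/2 + j² (V(j) = (j² + j/((2*j))) + 6 = (j² + (1/(2*j))*j) + 6 = (j² + ½) + 6 = (½ + j²) + 6 = 13/2 + j²)
(69 - 60)*V(s(1)) + Q(5) = (69 - 60)*(13/2 + (2*1²)²) + 5 = 9*(13/2 + (2*1)²) + 5 = 9*(13/2 + 2²) + 5 = 9*(13/2 + 4) + 5 = 9*(21/2) + 5 = 189/2 + 5 = 199/2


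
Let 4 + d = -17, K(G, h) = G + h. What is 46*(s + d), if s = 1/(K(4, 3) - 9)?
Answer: -989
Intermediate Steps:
d = -21 (d = -4 - 17 = -21)
s = -½ (s = 1/((4 + 3) - 9) = 1/(7 - 9) = 1/(-2) = -½ ≈ -0.50000)
46*(s + d) = 46*(-½ - 21) = 46*(-43/2) = -989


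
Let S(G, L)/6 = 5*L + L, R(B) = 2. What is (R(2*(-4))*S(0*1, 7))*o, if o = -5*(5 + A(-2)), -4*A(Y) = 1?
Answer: -11970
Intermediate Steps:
A(Y) = -¼ (A(Y) = -¼*1 = -¼)
o = -95/4 (o = -5*(5 - ¼) = -5*19/4 = -95/4 ≈ -23.750)
S(G, L) = 36*L (S(G, L) = 6*(5*L + L) = 6*(6*L) = 36*L)
(R(2*(-4))*S(0*1, 7))*o = (2*(36*7))*(-95/4) = (2*252)*(-95/4) = 504*(-95/4) = -11970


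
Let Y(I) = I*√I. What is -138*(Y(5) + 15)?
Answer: -2070 - 690*√5 ≈ -3612.9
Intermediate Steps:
Y(I) = I^(3/2)
-138*(Y(5) + 15) = -138*(5^(3/2) + 15) = -138*(5*√5 + 15) = -138*(15 + 5*√5) = -2070 - 690*√5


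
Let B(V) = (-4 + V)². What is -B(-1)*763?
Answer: -19075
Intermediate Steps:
-B(-1)*763 = -(-4 - 1)²*763 = -(-5)²*763 = -25*763 = -1*19075 = -19075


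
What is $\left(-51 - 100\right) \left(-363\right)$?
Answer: $54813$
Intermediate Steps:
$\left(-51 - 100\right) \left(-363\right) = \left(-151\right) \left(-363\right) = 54813$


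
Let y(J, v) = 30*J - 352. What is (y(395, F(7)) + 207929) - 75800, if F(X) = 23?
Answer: 143627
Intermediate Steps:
y(J, v) = -352 + 30*J
(y(395, F(7)) + 207929) - 75800 = ((-352 + 30*395) + 207929) - 75800 = ((-352 + 11850) + 207929) - 75800 = (11498 + 207929) - 75800 = 219427 - 75800 = 143627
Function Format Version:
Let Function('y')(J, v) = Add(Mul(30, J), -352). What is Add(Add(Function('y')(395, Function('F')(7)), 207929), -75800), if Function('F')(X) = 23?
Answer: 143627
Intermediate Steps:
Function('y')(J, v) = Add(-352, Mul(30, J))
Add(Add(Function('y')(395, Function('F')(7)), 207929), -75800) = Add(Add(Add(-352, Mul(30, 395)), 207929), -75800) = Add(Add(Add(-352, 11850), 207929), -75800) = Add(Add(11498, 207929), -75800) = Add(219427, -75800) = 143627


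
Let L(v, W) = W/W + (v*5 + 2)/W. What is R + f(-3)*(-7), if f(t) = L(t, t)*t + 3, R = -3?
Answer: 88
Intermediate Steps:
L(v, W) = 1 + (2 + 5*v)/W (L(v, W) = 1 + (5*v + 2)/W = 1 + (2 + 5*v)/W)
f(t) = 5 + 6*t (f(t) = ((2 + t + 5*t)/t)*t + 3 = ((2 + 6*t)/t)*t + 3 = (2 + 6*t) + 3 = 5 + 6*t)
R + f(-3)*(-7) = -3 + (5 + 6*(-3))*(-7) = -3 + (5 - 18)*(-7) = -3 - 13*(-7) = -3 + 91 = 88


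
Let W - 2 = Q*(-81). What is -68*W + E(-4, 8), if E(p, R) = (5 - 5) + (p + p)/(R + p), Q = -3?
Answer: -16662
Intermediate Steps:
E(p, R) = 2*p/(R + p) (E(p, R) = 0 + (2*p)/(R + p) = 0 + 2*p/(R + p) = 2*p/(R + p))
W = 245 (W = 2 - 3*(-81) = 2 + 243 = 245)
-68*W + E(-4, 8) = -68*245 + 2*(-4)/(8 - 4) = -16660 + 2*(-4)/4 = -16660 + 2*(-4)*(1/4) = -16660 - 2 = -16662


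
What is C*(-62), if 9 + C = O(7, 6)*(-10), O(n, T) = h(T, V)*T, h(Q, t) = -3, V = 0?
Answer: -10602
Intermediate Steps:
O(n, T) = -3*T
C = 171 (C = -9 - 3*6*(-10) = -9 - 18*(-10) = -9 + 180 = 171)
C*(-62) = 171*(-62) = -10602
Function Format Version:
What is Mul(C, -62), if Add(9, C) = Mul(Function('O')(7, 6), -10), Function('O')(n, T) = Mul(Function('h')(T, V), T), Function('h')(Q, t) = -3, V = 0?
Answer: -10602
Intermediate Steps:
Function('O')(n, T) = Mul(-3, T)
C = 171 (C = Add(-9, Mul(Mul(-3, 6), -10)) = Add(-9, Mul(-18, -10)) = Add(-9, 180) = 171)
Mul(C, -62) = Mul(171, -62) = -10602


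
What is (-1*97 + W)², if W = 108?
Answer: 121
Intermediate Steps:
(-1*97 + W)² = (-1*97 + 108)² = (-97 + 108)² = 11² = 121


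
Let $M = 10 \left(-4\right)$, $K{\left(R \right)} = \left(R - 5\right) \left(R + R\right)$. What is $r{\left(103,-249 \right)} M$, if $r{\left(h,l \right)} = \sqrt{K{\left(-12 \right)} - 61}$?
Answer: $- 40 \sqrt{347} \approx -745.12$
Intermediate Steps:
$K{\left(R \right)} = 2 R \left(-5 + R\right)$ ($K{\left(R \right)} = \left(-5 + R\right) 2 R = 2 R \left(-5 + R\right)$)
$M = -40$
$r{\left(h,l \right)} = \sqrt{347}$ ($r{\left(h,l \right)} = \sqrt{2 \left(-12\right) \left(-5 - 12\right) - 61} = \sqrt{2 \left(-12\right) \left(-17\right) - 61} = \sqrt{408 - 61} = \sqrt{347}$)
$r{\left(103,-249 \right)} M = \sqrt{347} \left(-40\right) = - 40 \sqrt{347}$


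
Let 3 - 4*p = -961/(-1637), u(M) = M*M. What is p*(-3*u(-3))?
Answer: -53325/3274 ≈ -16.287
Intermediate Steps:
u(M) = M**2
p = 1975/3274 (p = 3/4 - (-961)/(4*(-1637)) = 3/4 - (-961)*(-1)/(4*1637) = 3/4 - 1/4*961/1637 = 3/4 - 961/6548 = 1975/3274 ≈ 0.60324)
p*(-3*u(-3)) = 1975*(-3*(-3)**2)/3274 = 1975*(-3*9)/3274 = (1975/3274)*(-27) = -53325/3274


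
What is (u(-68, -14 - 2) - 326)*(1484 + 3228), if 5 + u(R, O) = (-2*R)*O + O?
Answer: -11888376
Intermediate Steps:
u(R, O) = -5 + O - 2*O*R (u(R, O) = -5 + ((-2*R)*O + O) = -5 + (-2*O*R + O) = -5 + (O - 2*O*R) = -5 + O - 2*O*R)
(u(-68, -14 - 2) - 326)*(1484 + 3228) = ((-5 + (-14 - 2) - 2*(-14 - 2)*(-68)) - 326)*(1484 + 3228) = ((-5 - 16 - 2*(-16)*(-68)) - 326)*4712 = ((-5 - 16 - 2176) - 326)*4712 = (-2197 - 326)*4712 = -2523*4712 = -11888376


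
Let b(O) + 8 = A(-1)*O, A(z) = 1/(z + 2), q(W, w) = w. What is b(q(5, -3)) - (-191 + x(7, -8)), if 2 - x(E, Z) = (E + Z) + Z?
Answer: 169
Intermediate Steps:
x(E, Z) = 2 - E - 2*Z (x(E, Z) = 2 - ((E + Z) + Z) = 2 - (E + 2*Z) = 2 + (-E - 2*Z) = 2 - E - 2*Z)
A(z) = 1/(2 + z)
b(O) = -8 + O (b(O) = -8 + O/(2 - 1) = -8 + O/1 = -8 + 1*O = -8 + O)
b(q(5, -3)) - (-191 + x(7, -8)) = (-8 - 3) - (-191 + (2 - 1*7 - 2*(-8))) = -11 - (-191 + (2 - 7 + 16)) = -11 - (-191 + 11) = -11 - 1*(-180) = -11 + 180 = 169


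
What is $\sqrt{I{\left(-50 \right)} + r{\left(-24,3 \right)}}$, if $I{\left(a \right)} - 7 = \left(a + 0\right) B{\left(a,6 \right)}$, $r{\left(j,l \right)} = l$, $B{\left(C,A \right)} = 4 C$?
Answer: $\sqrt{10010} \approx 100.05$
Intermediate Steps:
$I{\left(a \right)} = 7 + 4 a^{2}$ ($I{\left(a \right)} = 7 + \left(a + 0\right) 4 a = 7 + a 4 a = 7 + 4 a^{2}$)
$\sqrt{I{\left(-50 \right)} + r{\left(-24,3 \right)}} = \sqrt{\left(7 + 4 \left(-50\right)^{2}\right) + 3} = \sqrt{\left(7 + 4 \cdot 2500\right) + 3} = \sqrt{\left(7 + 10000\right) + 3} = \sqrt{10007 + 3} = \sqrt{10010}$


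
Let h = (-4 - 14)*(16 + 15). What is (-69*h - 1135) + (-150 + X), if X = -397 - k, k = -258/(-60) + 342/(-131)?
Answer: 48231987/1310 ≈ 36818.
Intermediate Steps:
h = -558 (h = -18*31 = -558)
k = 2213/1310 (k = -258*(-1/60) + 342*(-1/131) = 43/10 - 342/131 = 2213/1310 ≈ 1.6893)
X = -522283/1310 (X = -397 - 1*2213/1310 = -397 - 2213/1310 = -522283/1310 ≈ -398.69)
(-69*h - 1135) + (-150 + X) = (-69*(-558) - 1135) + (-150 - 522283/1310) = (38502 - 1135) - 718783/1310 = 37367 - 718783/1310 = 48231987/1310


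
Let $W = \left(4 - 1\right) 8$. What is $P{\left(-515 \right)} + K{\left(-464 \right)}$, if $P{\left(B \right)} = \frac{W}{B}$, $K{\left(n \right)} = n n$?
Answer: $\frac{110877416}{515} \approx 2.153 \cdot 10^{5}$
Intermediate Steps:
$K{\left(n \right)} = n^{2}$
$W = 24$ ($W = 3 \cdot 8 = 24$)
$P{\left(B \right)} = \frac{24}{B}$
$P{\left(-515 \right)} + K{\left(-464 \right)} = \frac{24}{-515} + \left(-464\right)^{2} = 24 \left(- \frac{1}{515}\right) + 215296 = - \frac{24}{515} + 215296 = \frac{110877416}{515}$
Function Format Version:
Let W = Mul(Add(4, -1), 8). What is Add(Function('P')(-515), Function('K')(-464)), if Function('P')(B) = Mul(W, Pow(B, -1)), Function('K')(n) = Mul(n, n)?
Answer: Rational(110877416, 515) ≈ 2.1530e+5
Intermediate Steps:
Function('K')(n) = Pow(n, 2)
W = 24 (W = Mul(3, 8) = 24)
Function('P')(B) = Mul(24, Pow(B, -1))
Add(Function('P')(-515), Function('K')(-464)) = Add(Mul(24, Pow(-515, -1)), Pow(-464, 2)) = Add(Mul(24, Rational(-1, 515)), 215296) = Add(Rational(-24, 515), 215296) = Rational(110877416, 515)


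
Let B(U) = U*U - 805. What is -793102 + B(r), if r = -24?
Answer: -793331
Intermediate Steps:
B(U) = -805 + U² (B(U) = U² - 805 = -805 + U²)
-793102 + B(r) = -793102 + (-805 + (-24)²) = -793102 + (-805 + 576) = -793102 - 229 = -793331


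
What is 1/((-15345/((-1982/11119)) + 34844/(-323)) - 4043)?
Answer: 640186/52453267959 ≈ 1.2205e-5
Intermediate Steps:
1/((-15345/((-1982/11119)) + 34844/(-323)) - 4043) = 1/((-15345/((-1982*1/11119)) + 34844*(-1/323)) - 4043) = 1/((-15345/(-1982/11119) - 34844/323) - 4043) = 1/((-15345*(-11119/1982) - 34844/323) - 4043) = 1/((170621055/1982 - 34844/323) - 4043) = 1/(55041539957/640186 - 4043) = 1/(52453267959/640186) = 640186/52453267959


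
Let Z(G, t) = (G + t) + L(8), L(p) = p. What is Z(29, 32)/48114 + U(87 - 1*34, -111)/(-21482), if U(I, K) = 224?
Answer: -1549213/172264158 ≈ -0.0089932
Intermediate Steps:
Z(G, t) = 8 + G + t (Z(G, t) = (G + t) + 8 = 8 + G + t)
Z(29, 32)/48114 + U(87 - 1*34, -111)/(-21482) = (8 + 29 + 32)/48114 + 224/(-21482) = 69*(1/48114) + 224*(-1/21482) = 23/16038 - 112/10741 = -1549213/172264158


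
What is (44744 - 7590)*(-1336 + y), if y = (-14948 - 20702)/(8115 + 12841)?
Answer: -646112347/13 ≈ -4.9701e+7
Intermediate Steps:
y = -575/338 (y = -35650/20956 = -35650*1/20956 = -575/338 ≈ -1.7012)
(44744 - 7590)*(-1336 + y) = (44744 - 7590)*(-1336 - 575/338) = 37154*(-452143/338) = -646112347/13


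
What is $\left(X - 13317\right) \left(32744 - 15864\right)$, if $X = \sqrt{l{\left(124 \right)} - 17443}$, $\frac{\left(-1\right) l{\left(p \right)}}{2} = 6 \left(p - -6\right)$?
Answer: $-224790960 + 16880 i \sqrt{19003} \approx -2.2479 \cdot 10^{8} + 2.3269 \cdot 10^{6} i$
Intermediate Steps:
$l{\left(p \right)} = -72 - 12 p$ ($l{\left(p \right)} = - 2 \cdot 6 \left(p - -6\right) = - 2 \cdot 6 \left(p + 6\right) = - 2 \cdot 6 \left(6 + p\right) = - 2 \left(36 + 6 p\right) = -72 - 12 p$)
$X = i \sqrt{19003}$ ($X = \sqrt{\left(-72 - 1488\right) - 17443} = \sqrt{-1560 - 17443} = \sqrt{-19003} = i \sqrt{19003} \approx 137.85 i$)
$\left(X - 13317\right) \left(32744 - 15864\right) = \left(i \sqrt{19003} - 13317\right) \left(32744 - 15864\right) = \left(-13317 + i \sqrt{19003}\right) 16880 = -224790960 + 16880 i \sqrt{19003}$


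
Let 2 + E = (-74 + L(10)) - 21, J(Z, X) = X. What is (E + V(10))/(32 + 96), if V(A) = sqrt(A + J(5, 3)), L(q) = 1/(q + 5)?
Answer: -727/960 + sqrt(13)/128 ≈ -0.72912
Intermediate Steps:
L(q) = 1/(5 + q)
V(A) = sqrt(3 + A) (V(A) = sqrt(A + 3) = sqrt(3 + A))
E = -1454/15 (E = -2 + ((-74 + 1/(5 + 10)) - 21) = -2 + ((-74 + 1/15) - 21) = -2 + (-1109/15 - 21) = -2 - 1424/15 = -1454/15 ≈ -96.933)
(E + V(10))/(32 + 96) = (-1454/15 + sqrt(3 + 10))/(32 + 96) = (-1454/15 + sqrt(13))/128 = (-1454/15 + sqrt(13))*(1/128) = -727/960 + sqrt(13)/128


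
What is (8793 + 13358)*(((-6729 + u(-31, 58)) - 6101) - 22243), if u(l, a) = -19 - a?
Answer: -778607650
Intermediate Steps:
(8793 + 13358)*(((-6729 + u(-31, 58)) - 6101) - 22243) = (8793 + 13358)*(((-6729 + (-19 - 1*58)) - 6101) - 22243) = 22151*(((-6729 + (-19 - 58)) - 6101) - 22243) = 22151*(((-6729 - 77) - 6101) - 22243) = 22151*((-6806 - 6101) - 22243) = 22151*(-12907 - 22243) = 22151*(-35150) = -778607650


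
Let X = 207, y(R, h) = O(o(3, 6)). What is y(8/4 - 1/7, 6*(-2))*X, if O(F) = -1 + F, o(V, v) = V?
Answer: 414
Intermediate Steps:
y(R, h) = 2 (y(R, h) = -1 + 3 = 2)
y(8/4 - 1/7, 6*(-2))*X = 2*207 = 414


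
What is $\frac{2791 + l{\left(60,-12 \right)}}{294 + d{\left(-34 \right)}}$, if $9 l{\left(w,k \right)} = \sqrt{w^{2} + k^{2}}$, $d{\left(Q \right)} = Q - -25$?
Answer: $\frac{2791}{285} + \frac{4 \sqrt{26}}{855} \approx 9.8168$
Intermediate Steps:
$d{\left(Q \right)} = 25 + Q$ ($d{\left(Q \right)} = Q + 25 = 25 + Q$)
$l{\left(w,k \right)} = \frac{\sqrt{k^{2} + w^{2}}}{9}$ ($l{\left(w,k \right)} = \frac{\sqrt{w^{2} + k^{2}}}{9} = \frac{\sqrt{k^{2} + w^{2}}}{9}$)
$\frac{2791 + l{\left(60,-12 \right)}}{294 + d{\left(-34 \right)}} = \frac{2791 + \frac{\sqrt{\left(-12\right)^{2} + 60^{2}}}{9}}{294 + \left(25 - 34\right)} = \frac{2791 + \frac{\sqrt{144 + 3600}}{9}}{294 - 9} = \frac{2791 + \frac{\sqrt{3744}}{9}}{285} = \left(2791 + \frac{12 \sqrt{26}}{9}\right) \frac{1}{285} = \left(2791 + \frac{4 \sqrt{26}}{3}\right) \frac{1}{285} = \frac{2791}{285} + \frac{4 \sqrt{26}}{855}$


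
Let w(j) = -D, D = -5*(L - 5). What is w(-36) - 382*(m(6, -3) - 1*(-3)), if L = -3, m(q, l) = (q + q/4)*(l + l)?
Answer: 16004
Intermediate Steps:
m(q, l) = 5*l*q/2 (m(q, l) = (q + q*(1/4))*(2*l) = (q + q/4)*(2*l) = (5*q/4)*(2*l) = 5*l*q/2)
D = 40 (D = -5*(-3 - 5) = -5*(-8) = 40)
w(j) = -40 (w(j) = -1*40 = -40)
w(-36) - 382*(m(6, -3) - 1*(-3)) = -40 - 382*((5/2)*(-3)*6 - 1*(-3)) = -40 - 382*(-45 + 3) = -40 - 382*(-42) = -40 + 16044 = 16004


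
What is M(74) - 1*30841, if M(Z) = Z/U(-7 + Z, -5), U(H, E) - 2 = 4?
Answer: -92486/3 ≈ -30829.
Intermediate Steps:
U(H, E) = 6 (U(H, E) = 2 + 4 = 6)
M(Z) = Z/6
M(74) - 1*30841 = (⅙)*74 - 1*30841 = 37/3 - 30841 = -92486/3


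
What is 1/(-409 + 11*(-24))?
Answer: -1/673 ≈ -0.0014859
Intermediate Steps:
1/(-409 + 11*(-24)) = 1/(-409 - 264) = 1/(-673) = -1/673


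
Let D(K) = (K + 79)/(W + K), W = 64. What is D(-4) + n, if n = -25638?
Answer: -102547/4 ≈ -25637.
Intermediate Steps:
D(K) = (79 + K)/(64 + K) (D(K) = (K + 79)/(64 + K) = (79 + K)/(64 + K))
D(-4) + n = (79 - 4)/(64 - 4) - 25638 = 75/60 - 25638 = (1/60)*75 - 25638 = 5/4 - 25638 = -102547/4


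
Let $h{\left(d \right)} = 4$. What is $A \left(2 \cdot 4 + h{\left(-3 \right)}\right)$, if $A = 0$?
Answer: $0$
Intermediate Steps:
$A \left(2 \cdot 4 + h{\left(-3 \right)}\right) = 0 \left(2 \cdot 4 + 4\right) = 0 \left(8 + 4\right) = 0 \cdot 12 = 0$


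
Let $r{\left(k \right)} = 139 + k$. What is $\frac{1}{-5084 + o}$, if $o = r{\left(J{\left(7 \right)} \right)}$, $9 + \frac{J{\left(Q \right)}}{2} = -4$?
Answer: $- \frac{1}{4971} \approx -0.00020117$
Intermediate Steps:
$J{\left(Q \right)} = -26$ ($J{\left(Q \right)} = -18 + 2 \left(-4\right) = -18 - 8 = -26$)
$o = 113$ ($o = 139 - 26 = 113$)
$\frac{1}{-5084 + o} = \frac{1}{-5084 + 113} = \frac{1}{-4971} = - \frac{1}{4971}$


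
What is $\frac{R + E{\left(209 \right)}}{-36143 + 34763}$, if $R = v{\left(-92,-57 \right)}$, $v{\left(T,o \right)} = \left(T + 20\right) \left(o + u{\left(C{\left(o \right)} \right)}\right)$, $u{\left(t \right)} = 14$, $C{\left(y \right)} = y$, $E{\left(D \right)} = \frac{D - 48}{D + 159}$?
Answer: $- \frac{49543}{22080} \approx -2.2438$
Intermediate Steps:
$E{\left(D \right)} = \frac{-48 + D}{159 + D}$
$v{\left(T,o \right)} = \left(14 + o\right) \left(20 + T\right)$ ($v{\left(T,o \right)} = \left(T + 20\right) \left(o + 14\right) = \left(20 + T\right) \left(14 + o\right) = \left(14 + o\right) \left(20 + T\right)$)
$R = 3096$ ($R = 280 + 14 \left(-92\right) + 20 \left(-57\right) - -5244 = 280 - 1288 - 1140 + 5244 = 3096$)
$\frac{R + E{\left(209 \right)}}{-36143 + 34763} = \frac{3096 + \frac{-48 + 209}{159 + 209}}{-36143 + 34763} = \frac{3096 + \frac{1}{368} \cdot 161}{-1380} = \left(3096 + \frac{1}{368} \cdot 161\right) \left(- \frac{1}{1380}\right) = \left(3096 + \frac{7}{16}\right) \left(- \frac{1}{1380}\right) = \frac{49543}{16} \left(- \frac{1}{1380}\right) = - \frac{49543}{22080}$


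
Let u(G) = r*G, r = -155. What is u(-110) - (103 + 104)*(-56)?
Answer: 28642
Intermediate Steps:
u(G) = -155*G
u(-110) - (103 + 104)*(-56) = -155*(-110) - (103 + 104)*(-56) = 17050 - 207*(-56) = 17050 - 1*(-11592) = 17050 + 11592 = 28642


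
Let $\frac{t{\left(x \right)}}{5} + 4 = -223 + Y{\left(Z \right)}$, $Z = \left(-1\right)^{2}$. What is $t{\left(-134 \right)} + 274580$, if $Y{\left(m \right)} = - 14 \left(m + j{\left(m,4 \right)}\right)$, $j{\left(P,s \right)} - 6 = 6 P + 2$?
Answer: $272395$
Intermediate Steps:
$j{\left(P,s \right)} = 8 + 6 P$ ($j{\left(P,s \right)} = 6 + \left(6 P + 2\right) = 6 + \left(2 + 6 P\right) = 8 + 6 P$)
$Z = 1$
$Y{\left(m \right)} = -112 - 98 m$ ($Y{\left(m \right)} = - 14 \left(m + \left(8 + 6 m\right)\right) = - 14 \left(8 + 7 m\right) = -112 - 98 m$)
$t{\left(x \right)} = -2185$ ($t{\left(x \right)} = -20 + 5 \left(-223 - 210\right) = -20 + 5 \left(-433\right) = -20 - 2165 = -2185$)
$t{\left(-134 \right)} + 274580 = -2185 + 274580 = 272395$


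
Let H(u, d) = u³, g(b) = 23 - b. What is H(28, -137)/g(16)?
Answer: 3136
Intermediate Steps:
H(28, -137)/g(16) = 28³/(23 - 1*16) = 21952/(23 - 16) = 21952/7 = 21952*(⅐) = 3136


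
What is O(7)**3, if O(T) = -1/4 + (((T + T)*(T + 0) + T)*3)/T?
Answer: 5735339/64 ≈ 89615.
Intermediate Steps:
O(T) = -1/4 + (3*T + 6*T**2)/T (O(T) = -1*1/4 + (((2*T)*T + T)*3)/T = -1/4 + ((2*T**2 + T)*3)/T = -1/4 + ((T + 2*T**2)*3)/T = -1/4 + (3*T + 6*T**2)/T)
O(7)**3 = (11/4 + 6*7)**3 = (11/4 + 42)**3 = (179/4)**3 = 5735339/64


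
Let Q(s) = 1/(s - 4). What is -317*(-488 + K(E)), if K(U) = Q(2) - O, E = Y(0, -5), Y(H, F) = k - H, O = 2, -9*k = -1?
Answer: 310977/2 ≈ 1.5549e+5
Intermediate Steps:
k = 1/9 (k = -1/9*(-1) = 1/9 ≈ 0.11111)
Y(H, F) = 1/9 - H
Q(s) = 1/(-4 + s)
E = 1/9 (E = 1/9 - 1*0 = 1/9 + 0 = 1/9 ≈ 0.11111)
K(U) = -5/2 (K(U) = 1/(-4 + 2) - 1*2 = 1/(-2) - 2 = -1/2 - 2 = -5/2)
-317*(-488 + K(E)) = -317*(-488 - 5/2) = -317*(-981/2) = 310977/2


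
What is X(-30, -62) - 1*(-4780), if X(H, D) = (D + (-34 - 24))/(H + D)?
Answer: 109970/23 ≈ 4781.3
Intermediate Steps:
X(H, D) = (-58 + D)/(D + H) (X(H, D) = (D - 58)/(D + H) = (-58 + D)/(D + H))
X(-30, -62) - 1*(-4780) = (-58 - 62)/(-62 - 30) - 1*(-4780) = -120/(-92) + 4780 = -1/92*(-120) + 4780 = 30/23 + 4780 = 109970/23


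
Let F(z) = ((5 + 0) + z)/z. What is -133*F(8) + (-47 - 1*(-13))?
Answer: -2001/8 ≈ -250.13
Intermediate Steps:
F(z) = (5 + z)/z
-133*F(8) + (-47 - 1*(-13)) = -133*(5 + 8)/8 + (-47 - 1*(-13)) = -133*13/8 + (-47 + 13) = -133*13/8 - 34 = -1729/8 - 34 = -2001/8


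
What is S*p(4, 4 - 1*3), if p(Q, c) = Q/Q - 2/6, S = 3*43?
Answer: 86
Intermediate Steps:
S = 129
p(Q, c) = 2/3 (p(Q, c) = 1 - 2*1/6 = 1 - 1/3 = 2/3)
S*p(4, 4 - 1*3) = 129*(2/3) = 86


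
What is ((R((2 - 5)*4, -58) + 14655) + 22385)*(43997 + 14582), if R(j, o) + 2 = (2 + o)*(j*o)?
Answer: -113526102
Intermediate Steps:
R(j, o) = -2 + j*o*(2 + o) (R(j, o) = -2 + (2 + o)*(j*o) = -2 + j*o*(2 + o))
((R((2 - 5)*4, -58) + 14655) + 22385)*(43997 + 14582) = (((-2 + ((2 - 5)*4)*(-58)² + 2*((2 - 5)*4)*(-58)) + 14655) + 22385)*(43997 + 14582) = (((-2 - 3*4*3364 + 2*(-3*4)*(-58)) + 14655) + 22385)*58579 = (((-2 - 12*3364 + 2*(-12)*(-58)) + 14655) + 22385)*58579 = (((-2 - 40368 + 1392) + 14655) + 22385)*58579 = ((-38978 + 14655) + 22385)*58579 = (-24323 + 22385)*58579 = -1938*58579 = -113526102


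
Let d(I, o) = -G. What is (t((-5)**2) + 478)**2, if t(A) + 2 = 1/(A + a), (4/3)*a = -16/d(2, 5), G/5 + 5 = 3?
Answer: 3209109201/14161 ≈ 2.2662e+5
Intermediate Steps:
G = -10 (G = -25 + 5*3 = -25 + 15 = -10)
d(I, o) = 10 (d(I, o) = -1*(-10) = 10)
a = -6/5 (a = 3*(-16/10)/4 = 3*(-16*1/10)/4 = (3/4)*(-8/5) = -6/5 ≈ -1.2000)
t(A) = -2 + 1/(-6/5 + A) (t(A) = -2 + 1/(A - 6/5) = -2 + 1/(-6/5 + A))
(t((-5)**2) + 478)**2 = ((17 - 10*(-5)**2)/(-6 + 5*(-5)**2) + 478)**2 = ((17 - 10*25)/(-6 + 5*25) + 478)**2 = ((17 - 250)/(-6 + 125) + 478)**2 = (-233/119 + 478)**2 = (56649/119)**2 = 3209109201/14161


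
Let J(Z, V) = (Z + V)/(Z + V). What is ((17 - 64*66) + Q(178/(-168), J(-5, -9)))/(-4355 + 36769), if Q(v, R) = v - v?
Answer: -4207/32414 ≈ -0.12979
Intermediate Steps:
J(Z, V) = 1 (J(Z, V) = (V + Z)/(V + Z) = 1)
Q(v, R) = 0
((17 - 64*66) + Q(178/(-168), J(-5, -9)))/(-4355 + 36769) = ((17 - 64*66) + 0)/(-4355 + 36769) = ((17 - 4224) + 0)/32414 = (-4207 + 0)*(1/32414) = -4207*1/32414 = -4207/32414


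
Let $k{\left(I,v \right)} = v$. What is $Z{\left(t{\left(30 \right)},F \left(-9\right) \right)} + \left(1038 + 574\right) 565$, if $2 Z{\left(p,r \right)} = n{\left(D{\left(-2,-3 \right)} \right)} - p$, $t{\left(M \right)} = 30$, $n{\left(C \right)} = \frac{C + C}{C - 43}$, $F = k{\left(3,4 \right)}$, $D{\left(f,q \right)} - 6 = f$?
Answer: $\frac{35519831}{39} \approx 9.1077 \cdot 10^{5}$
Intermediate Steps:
$D{\left(f,q \right)} = 6 + f$
$F = 4$
$n{\left(C \right)} = \frac{2 C}{-43 + C}$
$Z{\left(p,r \right)} = - \frac{4}{39} - \frac{p}{2}$ ($Z{\left(p,r \right)} = \frac{\frac{2 \left(6 - 2\right)}{-43 + \left(6 - 2\right)} - p}{2} = \frac{2 \cdot 4 \frac{1}{-43 + 4} - p}{2} = \frac{2 \cdot 4 \frac{1}{-39} - p}{2} = \frac{2 \cdot 4 \left(- \frac{1}{39}\right) - p}{2} = \frac{- \frac{8}{39} - p}{2} = - \frac{4}{39} - \frac{p}{2}$)
$Z{\left(t{\left(30 \right)},F \left(-9\right) \right)} + \left(1038 + 574\right) 565 = \left(- \frac{4}{39} - 15\right) + \left(1038 + 574\right) 565 = \left(- \frac{4}{39} - 15\right) + 1612 \cdot 565 = - \frac{589}{39} + 910780 = \frac{35519831}{39}$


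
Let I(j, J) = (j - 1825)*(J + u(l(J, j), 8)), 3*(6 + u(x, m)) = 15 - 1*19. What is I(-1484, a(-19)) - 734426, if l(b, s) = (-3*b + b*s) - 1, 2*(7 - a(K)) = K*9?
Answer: -2032485/2 ≈ -1.0162e+6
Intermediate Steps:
a(K) = 7 - 9*K/2 (a(K) = 7 - K*9/2 = 7 - 9*K/2)
l(b, s) = -1 - 3*b + b*s
u(x, m) = -22/3 (u(x, m) = -6 + (15 - 1*19)/3 = -6 + (15 - 19)/3 = -6 + (⅓)*(-4) = -6 - 4/3 = -22/3)
I(j, J) = (-1825 + j)*(-22/3 + J) (I(j, J) = (j - 1825)*(J - 22/3) = (-1825 + j)*(-22/3 + J))
I(-1484, a(-19)) - 734426 = (40150/3 - 1825*(7 - 9/2*(-19)) - 22/3*(-1484) + (7 - 9/2*(-19))*(-1484)) - 734426 = (40150/3 - 1825*(7 + 171/2) + 32648/3 + (7 + 171/2)*(-1484)) - 734426 = (40150/3 - 1825*185/2 + 32648/3 + (185/2)*(-1484)) - 734426 = (40150/3 - 337625/2 + 32648/3 - 137270) - 734426 = -563633/2 - 734426 = -2032485/2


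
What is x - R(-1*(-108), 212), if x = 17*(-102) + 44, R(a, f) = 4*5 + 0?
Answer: -1710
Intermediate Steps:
R(a, f) = 20 (R(a, f) = 20 + 0 = 20)
x = -1690 (x = -1734 + 44 = -1690)
x - R(-1*(-108), 212) = -1690 - 1*20 = -1690 - 20 = -1710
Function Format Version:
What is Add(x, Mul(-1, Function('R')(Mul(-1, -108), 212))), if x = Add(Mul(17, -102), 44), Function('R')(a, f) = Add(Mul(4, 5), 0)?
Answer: -1710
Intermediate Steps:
Function('R')(a, f) = 20 (Function('R')(a, f) = Add(20, 0) = 20)
x = -1690 (x = Add(-1734, 44) = -1690)
Add(x, Mul(-1, Function('R')(Mul(-1, -108), 212))) = Add(-1690, Mul(-1, 20)) = Add(-1690, -20) = -1710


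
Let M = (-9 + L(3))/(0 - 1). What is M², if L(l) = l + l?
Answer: 9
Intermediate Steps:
L(l) = 2*l
M = 3 (M = (-9 + 2*3)/(0 - 1) = (-9 + 6)/(-1) = -3*(-1) = 3)
M² = 3² = 9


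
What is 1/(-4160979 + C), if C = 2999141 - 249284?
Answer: -1/1411122 ≈ -7.0866e-7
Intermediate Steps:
C = 2749857
1/(-4160979 + C) = 1/(-4160979 + 2749857) = 1/(-1411122) = -1/1411122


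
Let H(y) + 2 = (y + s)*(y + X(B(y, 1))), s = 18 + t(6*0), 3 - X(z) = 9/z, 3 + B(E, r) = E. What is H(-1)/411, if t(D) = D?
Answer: 281/1644 ≈ 0.17092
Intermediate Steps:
B(E, r) = -3 + E
X(z) = 3 - 9/z
s = 18 (s = 18 + 6*0 = 18 + 0 = 18)
H(y) = -2 + (18 + y)*(3 + y - 9/(-3 + y)) (H(y) = -2 + (y + 18)*(y + (3 - 9/(-3 + y))) = -2 + (18 + y)*(3 + y - 9/(-3 + y)))
H(-1)/411 = ((-318 + (-1)**3 - 20*(-1) + 18*(-1)**2)/(-3 - 1))/411 = ((-318 - 1 + 20 + 18*1)/(-4))*(1/411) = -(-318 - 1 + 20 + 18)/4*(1/411) = -1/4*(-281)*(1/411) = (281/4)*(1/411) = 281/1644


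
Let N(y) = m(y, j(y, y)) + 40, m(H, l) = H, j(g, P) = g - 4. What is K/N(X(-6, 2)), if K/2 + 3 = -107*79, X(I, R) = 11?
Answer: -16912/51 ≈ -331.61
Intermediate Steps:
j(g, P) = -4 + g
N(y) = 40 + y (N(y) = y + 40 = 40 + y)
K = -16912 (K = -6 + 2*(-107*79) = -6 + 2*(-8453) = -6 - 16906 = -16912)
K/N(X(-6, 2)) = -16912/(40 + 11) = -16912/51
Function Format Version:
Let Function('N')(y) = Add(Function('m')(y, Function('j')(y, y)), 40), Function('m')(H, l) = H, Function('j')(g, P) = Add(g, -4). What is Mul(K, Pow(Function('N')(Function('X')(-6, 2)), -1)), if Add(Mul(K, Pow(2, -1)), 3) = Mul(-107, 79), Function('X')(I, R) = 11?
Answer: Rational(-16912, 51) ≈ -331.61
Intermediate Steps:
Function('j')(g, P) = Add(-4, g)
Function('N')(y) = Add(40, y) (Function('N')(y) = Add(y, 40) = Add(40, y))
K = -16912 (K = Add(-6, Mul(2, Mul(-107, 79))) = Add(-6, Mul(2, -8453)) = Add(-6, -16906) = -16912)
Mul(K, Pow(Function('N')(Function('X')(-6, 2)), -1)) = Mul(-16912, Pow(Add(40, 11), -1)) = Mul(-16912, Pow(51, -1)) = Mul(-16912, Rational(1, 51)) = Rational(-16912, 51)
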